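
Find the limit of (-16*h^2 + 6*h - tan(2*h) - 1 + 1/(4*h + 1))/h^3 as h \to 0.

Substitution gives 0/0; apply L'Hôpital's rule 3 times.
After differentiating numerator and denominator 3 times the quotient is (-32*tan(2*h)^2/cos(2*h)^2 - 16/cos(2*h)^4 - 384/(4*h + 1)^4)/(6); at h = 0 this is -200/3.

-200/3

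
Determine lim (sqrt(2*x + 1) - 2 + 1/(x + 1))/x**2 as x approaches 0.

Substitution gives 0/0; apply L'Hôpital's rule 2 times.
After differentiating numerator and denominator 2 times the quotient is (-1/(2*x + 1)^(3/2) + 2/(x + 1)^3)/(2); at x = 0 this is 1/2.

1/2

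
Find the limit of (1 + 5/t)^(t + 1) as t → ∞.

Let L be the limit and take ln: ln L = lim (t + 1)·ln(1 + 5/t) = lim (t + 1)·(5/t + O(1/t²)) = 5.
Hence L = e^(5).

e^(5)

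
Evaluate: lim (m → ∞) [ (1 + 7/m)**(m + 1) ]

Let L be the limit and take ln: ln L = lim (m + 1)·ln(1 + 7/m) = lim (m + 1)·(7/m + O(1/m²)) = 7.
Hence L = e^(7).

e^(7)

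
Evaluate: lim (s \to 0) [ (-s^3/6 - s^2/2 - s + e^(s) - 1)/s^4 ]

1/24

Direct substitution gives 0/0.
Apply L'Hôpital: lim (-s^2/2 - s + e^(s) - 1)/(4*s^3), still 0/0.
Apply L'Hôpital: lim (-s + e^(s) - 1)/(12*s^2), still 0/0.
Apply L'Hôpital: lim (e^(s) - 1)/(24*s), still 0/0.
After 4 applications of L'Hôpital's rule the quotient is (e^(s))/(24); substituting s = 0 gives 1/24.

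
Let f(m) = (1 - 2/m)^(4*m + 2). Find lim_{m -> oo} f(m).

e^(-8)

Let L be the limit and take ln: ln L = lim (4m + 2)·ln(1 - 2/m) = lim (4m + 2)·(-2/m + O(1/m²)) = -8.
Hence L = e^(-8).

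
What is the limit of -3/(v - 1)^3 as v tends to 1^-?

As v → 1⁻, (v - 1) → 0⁻, so (v - 1)^3 → 0⁻ and -3/(v - 1)^3 → ∞.

∞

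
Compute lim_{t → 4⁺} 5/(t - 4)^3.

∞

As t → 4⁺, (t - 4) → 0⁺, so (t - 4)^3 → 0⁺ and 5/(t - 4)^3 → ∞.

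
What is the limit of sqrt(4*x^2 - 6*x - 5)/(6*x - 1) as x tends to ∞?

1/3

For large |x|, √(4*x^2 - 6*x - 5) ≈ √4·|x| and the denominator ≈ 6x.
Since x → +∞, |x| = x, giving √4/(6) = 1/3.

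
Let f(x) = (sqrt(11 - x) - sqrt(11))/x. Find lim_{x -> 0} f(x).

-√(11)/22

Substitution gives 0/0. Multiply numerator and denominator by the conjugate √(11 - x) + √11.
The numerator becomes (11 - x) − 11 = -x, so the expression simplifies to -1/(√(11 - x) + √11).
Letting x → 0 gives -1/(2√11) = -√(11)/22.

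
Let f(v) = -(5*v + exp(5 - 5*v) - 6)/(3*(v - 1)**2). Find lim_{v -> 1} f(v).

Direct substitution gives 0/0.
Apply L'Hôpital: lim (5 - 5*e^(5 - 5*v))/(6 - 6*v), still 0/0.
After 2 applications of L'Hôpital's rule the quotient is (25*e^(5 - 5*v))/(-6); substituting v = 1 gives -25/6.

-25/6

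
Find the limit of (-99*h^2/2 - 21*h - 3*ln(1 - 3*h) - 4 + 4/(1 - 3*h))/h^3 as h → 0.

135

Substitution gives 0/0; apply L'Hôpital's rule 3 times.
After differentiating numerator and denominator 3 times the quotient is (162*(5 - 3*h)/(3*h - 1)^4)/(6); at h = 0 this is 135.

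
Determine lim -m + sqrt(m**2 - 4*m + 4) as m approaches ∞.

-2

An ∞ − ∞ form. Rationalising with the conjugate, the difference becomes (-4m + 4) / (√(m^2 - 4*m + 4) + m).
For large m the denominator behaves like 2·m, so the quotient tends to -4/2 = -2.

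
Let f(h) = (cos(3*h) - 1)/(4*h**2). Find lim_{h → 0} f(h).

Direct substitution gives 0/0.
Apply L'Hôpital: lim (-3*sin(3*h))/(8*h), still 0/0.
After 2 applications of L'Hôpital's rule the quotient is (-9*cos(3*h))/(8); substituting h = 0 gives -9/8.

-9/8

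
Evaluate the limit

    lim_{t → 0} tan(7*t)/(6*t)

Substitution gives 0/0.
Since tan(u)/u → 1 as u → 0, tan(7t)/(7t) → 1 and the limit is 7/6.

7/6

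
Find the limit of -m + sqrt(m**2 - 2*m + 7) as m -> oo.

-1

This has the form ∞ − ∞. Multiply and divide by the conjugate √(m^2 - 2*m + 7) + m.
That gives (-2m + 7) / (√(m^2 - 2*m + 7) + m).
Divide numerator and denominator by m: the limit is -2/(2·1) = -1.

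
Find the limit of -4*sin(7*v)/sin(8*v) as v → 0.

Substitution gives 0/0.
Divide numerator and denominator by v: sin(7v)/v → 7 and sin(8v)/v → 8, so the limit is -4·7/8 = -7/2.

-7/2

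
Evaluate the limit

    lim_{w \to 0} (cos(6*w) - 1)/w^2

Direct substitution gives 0/0.
Apply L'Hôpital: lim (-6*sin(6*w))/(2*w), still 0/0.
After 2 applications of L'Hôpital's rule the quotient is (-36*cos(6*w))/(2); substituting w = 0 gives -18.

-18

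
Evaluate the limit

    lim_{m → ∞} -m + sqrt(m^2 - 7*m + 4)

-7/2

This has the form ∞ − ∞. Multiply and divide by the conjugate √(m^2 - 7*m + 4) + m.
That gives (-7m + 4) / (√(m^2 - 7*m + 4) + m).
Divide numerator and denominator by m: the limit is -7/(2·1) = -7/2.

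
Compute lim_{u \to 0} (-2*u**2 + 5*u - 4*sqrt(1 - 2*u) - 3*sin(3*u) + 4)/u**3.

31/2

Substitution gives 0/0; apply L'Hôpital's rule 3 times.
After differentiating numerator and denominator 3 times the quotient is (81*cos(3*u) + 12/(1 - 2*u)^(5/2))/(6); at u = 0 this is 31/2.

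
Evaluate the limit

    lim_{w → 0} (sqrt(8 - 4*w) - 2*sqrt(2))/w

-√(2)/2

A 0/0 form; rationalise with √(8 - 4w) + √8. This collapses the numerator to -4w, leaving -4/(√(8 - 4w) + √8) → -4/(2√8) = -√(2)/2.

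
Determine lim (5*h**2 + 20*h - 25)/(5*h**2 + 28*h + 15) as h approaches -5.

15/11

At h = -5 both the top and bottom vanish — a removable singularity. Factoring out (h + 5) from each leaves (5*h - 5)/(5*h + 3), which at h = -5 equals 15/11.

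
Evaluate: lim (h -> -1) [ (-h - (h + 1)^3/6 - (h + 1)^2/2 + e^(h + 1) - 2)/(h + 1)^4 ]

1/24

Direct substitution gives 0/0.
Apply L'Hôpital: lim (-h - (h + 1)^2/2 + e^(h + 1) - 2)/(4*(h + 1)^3), still 0/0.
Apply L'Hôpital: lim (-h + e^(h + 1) - 2)/(12*(h + 1)^2), still 0/0.
Apply L'Hôpital: lim (e^(h + 1) - 1)/(24*h + 24), still 0/0.
After 4 applications of L'Hôpital's rule the quotient is (e^(h + 1))/(24); substituting h = -1 gives 1/24.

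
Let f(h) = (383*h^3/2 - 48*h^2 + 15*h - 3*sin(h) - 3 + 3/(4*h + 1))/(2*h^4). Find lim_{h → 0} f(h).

Substitution gives 0/0 (the numerator vanishes to order 4).
Expand each term to order h^4: the coefficient of h^4 in 3·1/(1 + 4h) is 768 and in -3·sin(h) is 0.
Lower-order terms cancel with the polynomial part, so the numerator is (768)·h^4 + o(h^4), and the limit is (768)/(2) = 384.

384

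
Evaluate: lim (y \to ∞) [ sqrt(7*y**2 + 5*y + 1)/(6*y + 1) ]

√(7)/6

For large |y|, √(7*y^2 + 5*y + 1) ≈ √7·|y| and the denominator ≈ 6y.
Since y → +∞, |y| = y, giving √7/(6) = √(7)/6.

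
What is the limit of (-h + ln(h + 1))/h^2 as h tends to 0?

-1/2

Direct substitution gives 0/0.
Apply L'Hôpital: lim (-1 + 1/(h + 1))/(2*h), still 0/0.
After 2 applications of L'Hôpital's rule the quotient is (-1/(h + 1)^2)/(2); substituting h = 0 gives -1/2.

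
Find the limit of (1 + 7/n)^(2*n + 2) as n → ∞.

e^(14)

The base → 1 and the exponent → ∞: a 1^∞ form.
Take logarithms: (2n + 2)·ln(1 + 7/n). Since ln(1+u) ~ u for small u, this behaves like (2n)·(7/n) → 14.
So the limit is e^(14).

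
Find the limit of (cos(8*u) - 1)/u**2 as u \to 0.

Direct substitution gives 0/0.
Apply L'Hôpital: lim (-8*sin(8*u))/(2*u), still 0/0.
After 2 applications of L'Hôpital's rule the quotient is (-64*cos(8*u))/(2); substituting u = 0 gives -32.

-32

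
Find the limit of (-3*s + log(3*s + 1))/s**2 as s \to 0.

Direct substitution gives 0/0.
Apply L'Hôpital: lim (-3 + 3/(3*s + 1))/(2*s), still 0/0.
After 2 applications of L'Hôpital's rule the quotient is (-9/(3*s + 1)^2)/(2); substituting s = 0 gives -9/2.

-9/2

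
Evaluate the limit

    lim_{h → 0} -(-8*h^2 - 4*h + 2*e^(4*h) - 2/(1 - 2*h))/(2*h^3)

-8/3

Substitution gives 0/0 (the numerator vanishes to order 3).
Expand each term to order h^3: the coefficient of h^3 in 2·e^(4h) is 64/3 and in -2·1/(1 - 2h) is -16.
Lower-order terms cancel with the polynomial part, so the numerator is (16/3)·h^3 + o(h^3), and the limit is (16/3)/(-2) = -8/3.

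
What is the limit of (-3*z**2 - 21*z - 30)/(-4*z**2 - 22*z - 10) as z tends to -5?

1/2

Since z = -5 makes numerator and denominator zero, (z + 5) divides both.
Cancelling it gives (-3*z - 6)/(-4*z - 2); now plug in z = -5 to get 1/2.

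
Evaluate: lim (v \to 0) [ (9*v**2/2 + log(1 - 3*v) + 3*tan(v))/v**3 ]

Substitution gives 0/0 (the numerator vanishes to order 3).
Expand each term to order v^3: the coefficient of v^3 in 3·tan(v) is 1 and in ln(1 - 3v) is -9.
Lower-order terms cancel with the polynomial part, so the numerator is (-8)·v^3 + o(v^3), and the limit is (-8)/(1) = -8.

-8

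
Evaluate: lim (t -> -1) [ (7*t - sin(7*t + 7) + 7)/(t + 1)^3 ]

343/6

Direct substitution gives 0/0.
Apply L'Hôpital: lim (7 - 7*cos(7*t + 7))/(3*(t + 1)^2), still 0/0.
Apply L'Hôpital: lim (49*sin(7*t + 7))/(6*t + 6), still 0/0.
After 3 applications of L'Hôpital's rule the quotient is (343*cos(7*t + 7))/(6); substituting t = -1 gives 343/6.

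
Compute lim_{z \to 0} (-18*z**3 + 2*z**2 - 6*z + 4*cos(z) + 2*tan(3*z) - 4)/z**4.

Substitution gives 0/0 (the numerator vanishes to order 4).
Expand each term to order z^4: the coefficient of z^4 in 4·cos(z) is 1/6 and in 2·tan(3z) is 0.
Lower-order terms cancel with the polynomial part, so the numerator is (1/6)·z^4 + o(z^4), and the limit is (1/6)/(1) = 1/6.

1/6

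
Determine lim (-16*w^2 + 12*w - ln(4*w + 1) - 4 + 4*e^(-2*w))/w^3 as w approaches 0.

-80/3

Substitution gives 0/0 (the numerator vanishes to order 3).
Expand each term to order w^3: the coefficient of w^3 in −ln(1 + 4w) is -64/3 and in 4·e^(-2w) is -16/3.
Lower-order terms cancel with the polynomial part, so the numerator is (-80/3)·w^3 + o(w^3), and the limit is (-80/3)/(1) = -80/3.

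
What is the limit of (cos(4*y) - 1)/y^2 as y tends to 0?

-8

Direct substitution gives 0/0.
Apply L'Hôpital: lim (-4*sin(4*y))/(2*y), still 0/0.
After 2 applications of L'Hôpital's rule the quotient is (-16*cos(4*y))/(2); substituting y = 0 gives -8.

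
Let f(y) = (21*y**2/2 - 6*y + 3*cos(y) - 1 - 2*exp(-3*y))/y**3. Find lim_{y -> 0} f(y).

Substitution gives 0/0; apply L'Hôpital's rule 3 times.
After differentiating numerator and denominator 3 times the quotient is (3*sin(y) + 54*e^(-3*y))/(6); at y = 0 this is 9.

9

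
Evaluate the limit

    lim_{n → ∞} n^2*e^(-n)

Write as n^2/e^{1n}, an ∞/∞ form.
Exponential growth dominates any polynomial, so repeated L'Hôpital (or the standard result) gives 0.

0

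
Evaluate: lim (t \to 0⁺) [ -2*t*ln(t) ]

This is a 0·(−∞) form. Rewrite as -2·ln(t) / t^(−1) and apply L'Hôpital:
the derivative quotient is -2·(1/t) / (−1·t^(−2)) = (2/1)·t^1 → 0.

0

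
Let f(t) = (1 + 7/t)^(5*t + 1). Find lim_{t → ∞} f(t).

e^(35)

Write it as [(1 + 7/t)^t]^(5) · (1 + 7/t)^(1). The bracketed term tends to e^(7) and the second factor to 1, so the limit is e^(35).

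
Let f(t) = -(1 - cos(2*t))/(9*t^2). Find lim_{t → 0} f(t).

Substitution gives 0/0.
Use (1 − cos u)/u² → 1/2 with u = 2t: the limit is 2²/(2·(-9)) = -2/9.

-2/9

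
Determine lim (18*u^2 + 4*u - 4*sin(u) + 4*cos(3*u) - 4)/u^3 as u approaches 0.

Substitution gives 0/0 (the numerator vanishes to order 3).
Expand each term to order u^3: the coefficient of u^3 in -4·sin(u) is 2/3 and in 4·cos(3u) is 0.
Lower-order terms cancel with the polynomial part, so the numerator is (2/3)·u^3 + o(u^3), and the limit is (2/3)/(1) = 2/3.

2/3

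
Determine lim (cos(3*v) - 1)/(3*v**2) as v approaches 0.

Direct substitution gives 0/0.
Apply L'Hôpital: lim (-3*sin(3*v))/(6*v), still 0/0.
After 2 applications of L'Hôpital's rule the quotient is (-9*cos(3*v))/(6); substituting v = 0 gives -3/2.

-3/2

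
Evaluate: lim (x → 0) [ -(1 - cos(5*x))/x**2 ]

-25/2

Substitution gives 0/0.
Use (1 − cos u)/u² → 1/2 with u = 5x: the limit is 5²/(2·(-1)) = -25/2.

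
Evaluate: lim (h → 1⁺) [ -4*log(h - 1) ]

As h → 1⁺, h - 1 → 0⁺ and ln(h - 1) → −∞.
Multiplying by -4 gives ∞.

∞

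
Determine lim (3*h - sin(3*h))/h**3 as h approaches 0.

Direct substitution gives 0/0.
Apply L'Hôpital: lim (3 - 3*cos(3*h))/(3*h^2), still 0/0.
Apply L'Hôpital: lim (9*sin(3*h))/(6*h), still 0/0.
After 3 applications of L'Hôpital's rule the quotient is (27*cos(3*h))/(6); substituting h = 0 gives 9/2.

9/2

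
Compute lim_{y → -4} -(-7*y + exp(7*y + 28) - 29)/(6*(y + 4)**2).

-49/12

Direct substitution gives 0/0.
Apply L'Hôpital: lim (7*e^(7*y + 28) - 7)/(-12*y - 48), still 0/0.
After 2 applications of L'Hôpital's rule the quotient is (49*e^(7*y + 28))/(-12); substituting y = -4 gives -49/12.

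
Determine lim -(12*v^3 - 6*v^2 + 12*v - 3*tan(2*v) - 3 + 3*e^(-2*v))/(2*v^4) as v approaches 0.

Substitution gives 0/0; apply L'Hôpital's rule 4 times.
After differentiating numerator and denominator 4 times the quotient is (-1152*tan(2*v)^5 - 1920*tan(2*v)^3 - 768*tan(2*v) + 48*e^(-2*v))/(-48); at v = 0 this is -1.

-1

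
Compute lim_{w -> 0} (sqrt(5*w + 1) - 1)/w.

5/2

Substitution gives 0/0. Multiply numerator and denominator by the conjugate √(1 + 5w) + √1.
The numerator becomes (1 + 5w) − 1 = 5w, so the expression simplifies to 5/(√(1 + 5w) + √1).
Letting w → 0 gives 5/(2√1) = 5/2.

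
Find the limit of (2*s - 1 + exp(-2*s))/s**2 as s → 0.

2

Direct substitution gives 0/0.
Apply L'Hôpital: lim (2 - 2*e^(-2*s))/(2*s), still 0/0.
After 2 applications of L'Hôpital's rule the quotient is (4*e^(-2*s))/(2); substituting s = 0 gives 2.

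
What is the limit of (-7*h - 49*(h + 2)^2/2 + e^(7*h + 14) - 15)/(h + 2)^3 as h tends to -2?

343/6

Direct substitution gives 0/0.
Apply L'Hôpital: lim (-49*h + 7*e^(7*h + 14) - 105)/(3*(h + 2)^2), still 0/0.
Apply L'Hôpital: lim (49*e^(7*h + 14) - 49)/(6*h + 12), still 0/0.
After 3 applications of L'Hôpital's rule the quotient is (343*e^(7*h + 14))/(6); substituting h = -2 gives 343/6.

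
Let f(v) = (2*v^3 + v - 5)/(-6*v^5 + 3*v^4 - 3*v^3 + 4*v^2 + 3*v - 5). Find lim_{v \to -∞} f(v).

The denominator has degree 5 and the numerator degree 3. Dividing numerator and denominator by v^5 sends every term to 0 except the leading denominator term, so the limit is 0.

0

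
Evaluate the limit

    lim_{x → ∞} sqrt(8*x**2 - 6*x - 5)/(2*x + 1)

For large |x|, √(8*x^2 - 6*x - 5) ≈ √8·|x| and the denominator ≈ 2x.
Since x → +∞, |x| = x, giving √8/(2) = √(2).

√(2)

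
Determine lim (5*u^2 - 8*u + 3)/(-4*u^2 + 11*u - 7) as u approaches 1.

Direct substitution gives 0/0, so factor. Both numerator and denominator have (u - 1) as a factor.
After cancelling, the expression reduces to (5*u - 3)/(7 - 4*u).
Substituting u = 1 gives 2/3.

2/3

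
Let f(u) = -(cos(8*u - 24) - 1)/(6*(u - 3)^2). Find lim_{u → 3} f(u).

Direct substitution gives 0/0.
Apply L'Hôpital: lim (-8*sin(8*u - 24))/(36 - 12*u), still 0/0.
After 2 applications of L'Hôpital's rule the quotient is (-64*cos(8*u - 24))/(-12); substituting u = 3 gives 16/3.

16/3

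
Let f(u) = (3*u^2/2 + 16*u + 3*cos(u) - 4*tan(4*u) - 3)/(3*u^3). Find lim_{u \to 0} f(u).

-256/9

Substitution gives 0/0; apply L'Hôpital's rule 3 times.
After differentiating numerator and denominator 3 times the quotient is (3*sin(u) - 1536*tan(4*u)^4 - 2048*tan(4*u)^2 - 512)/(18); at u = 0 this is -256/9.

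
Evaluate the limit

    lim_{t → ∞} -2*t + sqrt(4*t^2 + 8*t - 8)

2

An ∞ − ∞ form. Rationalising with the conjugate, the difference becomes (8t - 8) / (√(4*t^2 + 8*t - 8) + 2t).
For large t the denominator behaves like 2·2t, so the quotient tends to 8/4 = 2.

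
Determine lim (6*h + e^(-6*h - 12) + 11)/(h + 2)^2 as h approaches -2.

18

Direct substitution gives 0/0.
Apply L'Hôpital: lim (6 - 6*e^(-6*h - 12))/(2*h + 4), still 0/0.
After 2 applications of L'Hôpital's rule the quotient is (36*e^(-6*h - 12))/(2); substituting h = -2 gives 18.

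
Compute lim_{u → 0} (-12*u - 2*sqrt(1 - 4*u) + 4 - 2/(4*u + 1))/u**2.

-28

Substitution gives 0/0; apply L'Hôpital's rule 2 times.
After differentiating numerator and denominator 2 times the quotient is (-64/(4*u + 1)^3 + 8/(1 - 4*u)^(3/2))/(2); at u = 0 this is -28.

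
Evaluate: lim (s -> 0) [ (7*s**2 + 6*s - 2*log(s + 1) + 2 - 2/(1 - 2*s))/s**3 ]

Substitution gives 0/0 (the numerator vanishes to order 3).
Expand each term to order s^3: the coefficient of s^3 in -2·ln(1 + s) is -2/3 and in -2·1/(1 - 2s) is -16.
Lower-order terms cancel with the polynomial part, so the numerator is (-50/3)·s^3 + o(s^3), and the limit is (-50/3)/(1) = -50/3.

-50/3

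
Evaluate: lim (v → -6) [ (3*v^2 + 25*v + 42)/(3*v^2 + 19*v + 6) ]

11/17

Since v = -6 makes numerator and denominator zero, (v + 6) divides both.
Cancelling it gives (3*v + 7)/(3*v + 1); now plug in v = -6 to get 11/17.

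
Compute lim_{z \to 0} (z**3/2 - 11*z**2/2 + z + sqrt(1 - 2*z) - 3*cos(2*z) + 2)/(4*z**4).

-21/32

Substitution gives 0/0 (the numerator vanishes to order 4).
Expand each term to order z^4: the coefficient of z^4 in -3·cos(2z) is -2 and in √(1 - 2z) is -5/8.
Lower-order terms cancel with the polynomial part, so the numerator is (-21/8)·z^4 + o(z^4), and the limit is (-21/8)/(4) = -21/32.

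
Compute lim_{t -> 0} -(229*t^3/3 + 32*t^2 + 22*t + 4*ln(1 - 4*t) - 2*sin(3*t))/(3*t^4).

256/3

Substitution gives 0/0 (the numerator vanishes to order 4).
Expand each term to order t^4: the coefficient of t^4 in 4·ln(1 - 4t) is -256 and in -2·sin(3t) is 0.
Lower-order terms cancel with the polynomial part, so the numerator is (-256)·t^4 + o(t^4), and the limit is (-256)/(-3) = 256/3.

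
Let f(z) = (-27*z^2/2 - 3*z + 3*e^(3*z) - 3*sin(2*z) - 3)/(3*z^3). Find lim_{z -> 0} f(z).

35/6

Substitution gives 0/0 (the numerator vanishes to order 3).
Expand each term to order z^3: the coefficient of z^3 in 3·e^(3z) is 27/2 and in -3·sin(2z) is 4.
Lower-order terms cancel with the polynomial part, so the numerator is (35/2)·z^3 + o(z^3), and the limit is (35/2)/(3) = 35/6.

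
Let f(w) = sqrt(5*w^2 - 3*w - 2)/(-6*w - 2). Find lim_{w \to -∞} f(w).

√(5)/6

For large |w|, √(5*w^2 - 3*w - 2) ≈ √5·|w| and the denominator ≈ -6w.
Since w → −∞, |w| = −w, giving −√5/(-6) = √(5)/6.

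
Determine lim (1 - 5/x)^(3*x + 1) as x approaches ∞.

Write it as [(1 - 5/x)^x]^(3) · (1 - 5/x)^(1). The bracketed term tends to e^(-5) and the second factor to 1, so the limit is e^(-15).

e^(-15)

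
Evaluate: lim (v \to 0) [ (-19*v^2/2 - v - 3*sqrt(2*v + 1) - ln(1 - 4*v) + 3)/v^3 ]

Substitution gives 0/0; apply L'Hôpital's rule 3 times.
After differentiating numerator and denominator 3 times the quotient is (-128/(4*v - 1)^3 - 9/(2*v + 1)^(5/2))/(6); at v = 0 this is 119/6.

119/6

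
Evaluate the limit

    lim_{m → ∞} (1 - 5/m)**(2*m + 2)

e^(-10)

The base → 1 and the exponent → ∞: a 1^∞ form.
Take logarithms: (2m + 2)·ln(1 - 5/m). Since ln(1+u) ~ u for small u, this behaves like (2m)·(-5/m) → -10.
So the limit is e^(-10).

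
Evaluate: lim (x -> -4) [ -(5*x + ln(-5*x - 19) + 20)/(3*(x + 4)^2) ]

25/6

Direct substitution gives 0/0.
Apply L'Hôpital: lim (5 - 5/(-5*x - 19))/(-6*x - 24), still 0/0.
After 2 applications of L'Hôpital's rule the quotient is (-25/(-5*x - 19)^2)/(-6); substituting x = -4 gives 25/6.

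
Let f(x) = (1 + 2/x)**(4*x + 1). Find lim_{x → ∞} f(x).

Let L be the limit and take ln: ln L = lim (4x + 1)·ln(1 + 2/x) = lim (4x + 1)·(2/x + O(1/x²)) = 8.
Hence L = e^(8).

e^(8)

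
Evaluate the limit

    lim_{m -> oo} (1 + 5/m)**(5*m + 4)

The base → 1 and the exponent → ∞: a 1^∞ form.
Take logarithms: (5m + 4)·ln(1 + 5/m). Since ln(1+u) ~ u for small u, this behaves like (5m)·(5/m) → 25.
So the limit is e^(25).

e^(25)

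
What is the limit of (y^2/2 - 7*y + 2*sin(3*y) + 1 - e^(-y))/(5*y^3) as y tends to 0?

-53/30

Substitution gives 0/0; apply L'Hôpital's rule 3 times.
After differentiating numerator and denominator 3 times the quotient is (-54*cos(3*y) + e^(-y))/(30); at y = 0 this is -53/30.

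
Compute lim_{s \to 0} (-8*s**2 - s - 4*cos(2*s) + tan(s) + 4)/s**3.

1/3

Substitution gives 0/0 (the numerator vanishes to order 3).
Expand each term to order s^3: the coefficient of s^3 in -4·cos(2s) is 0 and in tan(s) is 1/3.
Lower-order terms cancel with the polynomial part, so the numerator is (1/3)·s^3 + o(s^3), and the limit is (1/3)/(1) = 1/3.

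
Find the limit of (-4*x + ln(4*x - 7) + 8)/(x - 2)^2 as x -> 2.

Direct substitution gives 0/0.
Apply L'Hôpital: lim (-4 + 4/(4*x - 7))/(2*x - 4), still 0/0.
After 2 applications of L'Hôpital's rule the quotient is (-16/(4*x - 7)^2)/(2); substituting x = 2 gives -8.

-8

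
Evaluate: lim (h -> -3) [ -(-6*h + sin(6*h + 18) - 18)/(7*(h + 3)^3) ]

Direct substitution gives 0/0.
Apply L'Hôpital: lim (6*cos(6*h + 18) - 6)/(-21*(h + 3)^2), still 0/0.
Apply L'Hôpital: lim (-36*sin(6*h + 18))/(-42*h - 126), still 0/0.
After 3 applications of L'Hôpital's rule the quotient is (-216*cos(6*h + 18))/(-42); substituting h = -3 gives 36/7.

36/7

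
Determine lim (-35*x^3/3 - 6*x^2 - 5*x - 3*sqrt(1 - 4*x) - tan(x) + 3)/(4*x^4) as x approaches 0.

15/2

Substitution gives 0/0 (the numerator vanishes to order 4).
Expand each term to order x^4: the coefficient of x^4 in -3·√(1 - 4x) is 30 and in −tan(x) is 0.
Lower-order terms cancel with the polynomial part, so the numerator is (30)·x^4 + o(x^4), and the limit is (30)/(4) = 15/2.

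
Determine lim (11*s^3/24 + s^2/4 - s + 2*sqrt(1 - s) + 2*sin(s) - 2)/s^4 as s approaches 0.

-5/64

Substitution gives 0/0 (the numerator vanishes to order 4).
Expand each term to order s^4: the coefficient of s^4 in 2·√(1 - s) is -5/64 and in 2·sin(s) is 0.
Lower-order terms cancel with the polynomial part, so the numerator is (-5/64)·s^4 + o(s^4), and the limit is (-5/64)/(1) = -5/64.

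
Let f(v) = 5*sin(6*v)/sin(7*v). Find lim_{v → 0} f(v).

30/7

Substitution gives 0/0.
Divide numerator and denominator by v: sin(6v)/v → 6 and sin(7v)/v → 7, so the limit is 5·6/7 = 30/7.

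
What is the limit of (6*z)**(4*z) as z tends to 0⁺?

Base → 0⁺ and exponent → 0⁺: a 0^0 form.
Take logs: 4z·ln(6z). This is 0·(−∞); rewriting as ln(6z)/(1/(4z)) and applying L'Hôpital gives 0.
Hence the limit is e^0 = 1.

1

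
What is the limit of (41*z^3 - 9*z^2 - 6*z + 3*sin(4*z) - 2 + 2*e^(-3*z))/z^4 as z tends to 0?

Substitution gives 0/0 (the numerator vanishes to order 4).
Expand each term to order z^4: the coefficient of z^4 in 3·sin(4z) is 0 and in 2·e^(-3z) is 27/4.
Lower-order terms cancel with the polynomial part, so the numerator is (27/4)·z^4 + o(z^4), and the limit is (27/4)/(1) = 27/4.

27/4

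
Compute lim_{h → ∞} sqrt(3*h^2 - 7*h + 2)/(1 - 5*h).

For large |h|, √(3*h^2 - 7*h + 2) ≈ √3·|h| and the denominator ≈ -5h.
Since h → +∞, |h| = h, giving √3/(-5) = -√(3)/5.

-√(3)/5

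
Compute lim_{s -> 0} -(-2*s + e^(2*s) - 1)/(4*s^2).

-1/2

Direct substitution gives 0/0.
Apply L'Hôpital: lim (2*e^(2*s) - 2)/(-8*s), still 0/0.
After 2 applications of L'Hôpital's rule the quotient is (4*e^(2*s))/(-8); substituting s = 0 gives -1/2.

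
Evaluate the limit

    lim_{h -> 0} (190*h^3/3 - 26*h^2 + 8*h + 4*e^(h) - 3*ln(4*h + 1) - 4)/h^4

1153/6

Substitution gives 0/0; apply L'Hôpital's rule 4 times.
After differentiating numerator and denominator 4 times the quotient is (4*e^(h) + 4608/(4*h + 1)^4)/(24); at h = 0 this is 1153/6.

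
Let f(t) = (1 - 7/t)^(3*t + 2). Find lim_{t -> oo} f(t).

e^(-21)

Let L be the limit and take ln: ln L = lim (3t + 2)·ln(1 - 7/t) = lim (3t + 2)·(-7/t + O(1/t²)) = -21.
Hence L = e^(-21).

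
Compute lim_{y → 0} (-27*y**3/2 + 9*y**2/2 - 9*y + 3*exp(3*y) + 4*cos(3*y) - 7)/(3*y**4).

63/8

Substitution gives 0/0; apply L'Hôpital's rule 4 times.
After differentiating numerator and denominator 4 times the quotient is (243*e^(3*y) + 324*cos(3*y))/(72); at y = 0 this is 63/8.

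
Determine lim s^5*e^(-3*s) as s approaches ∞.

0

Write as s^5/e^{3s}, an ∞/∞ form.
Exponential growth dominates any polynomial, so repeated L'Hôpital (or the standard result) gives 0.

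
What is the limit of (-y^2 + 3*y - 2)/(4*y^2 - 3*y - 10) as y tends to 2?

-1/13

Direct substitution gives 0/0, so factor. Both numerator and denominator have (y - 2) as a factor.
After cancelling, the expression reduces to (1 - y)/(4*y + 5).
Substituting y = 2 gives -1/13.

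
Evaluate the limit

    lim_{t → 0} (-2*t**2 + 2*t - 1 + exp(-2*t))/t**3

-4/3

Direct substitution gives 0/0.
Apply L'Hôpital: lim (-4*t + 2 - 2*e^(-2*t))/(3*t^2), still 0/0.
Apply L'Hôpital: lim (-4 + 4*e^(-2*t))/(6*t), still 0/0.
After 3 applications of L'Hôpital's rule the quotient is (-8*e^(-2*t))/(6); substituting t = 0 gives -4/3.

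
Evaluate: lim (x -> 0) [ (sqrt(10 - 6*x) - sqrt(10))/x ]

Substitution gives 0/0. Multiply numerator and denominator by the conjugate √(10 - 6x) + √10.
The numerator becomes (10 - 6x) − 10 = -6x, so the expression simplifies to -6/(√(10 - 6x) + √10).
Letting x → 0 gives -6/(2√10) = -3*√(10)/10.

-3*√(10)/10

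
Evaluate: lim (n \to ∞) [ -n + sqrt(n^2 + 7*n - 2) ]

7/2

An ∞ − ∞ form. Rationalising with the conjugate, the difference becomes (7n - 2) / (√(n^2 + 7*n - 2) + n).
For large n the denominator behaves like 2·n, so the quotient tends to 7/2 = 7/2.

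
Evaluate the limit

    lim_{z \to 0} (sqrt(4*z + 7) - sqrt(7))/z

A 0/0 form; rationalise with √(7 + 4z) + √7. This collapses the numerator to 4z, leaving 4/(√(7 + 4z) + √7) → 4/(2√7) = 2*√(7)/7.

2*√(7)/7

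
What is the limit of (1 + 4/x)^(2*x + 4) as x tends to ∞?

Write it as [(1 + 4/x)^x]^(2) · (1 + 4/x)^(4). The bracketed term tends to e^(4) and the second factor to 1, so the limit is e^(8).

e^(8)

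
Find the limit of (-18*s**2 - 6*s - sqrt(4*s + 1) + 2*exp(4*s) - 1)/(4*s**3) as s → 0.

13/3

Substitution gives 0/0; apply L'Hôpital's rule 3 times.
After differentiating numerator and denominator 3 times the quotient is (128*e^(4*s) - 24/(4*s + 1)^(5/2))/(24); at s = 0 this is 13/3.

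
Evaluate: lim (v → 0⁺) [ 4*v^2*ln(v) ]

0

This is a 0·(−∞) form. Rewrite as 4·ln(v) / v^(−2) and apply L'Hôpital:
the derivative quotient is 4·(1/v) / (−2·v^(−3)) = (-4/2)·v^2 → 0.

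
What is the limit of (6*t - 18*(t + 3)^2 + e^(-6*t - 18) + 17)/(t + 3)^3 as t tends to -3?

-36

Direct substitution gives 0/0.
Apply L'Hôpital: lim (-36*t - 6*e^(-6*t - 18) - 102)/(3*(t + 3)^2), still 0/0.
Apply L'Hôpital: lim (36*e^(-6*t - 18) - 36)/(6*t + 18), still 0/0.
After 3 applications of L'Hôpital's rule the quotient is (-216*e^(-6*t - 18))/(6); substituting t = -3 gives -36.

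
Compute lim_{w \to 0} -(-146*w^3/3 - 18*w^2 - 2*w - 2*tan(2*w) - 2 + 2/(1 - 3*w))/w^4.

Substitution gives 0/0 (the numerator vanishes to order 4).
Expand each term to order w^4: the coefficient of w^4 in 2·1/(1 - 3w) is 162 and in -2·tan(2w) is 0.
Lower-order terms cancel with the polynomial part, so the numerator is (162)·w^4 + o(w^4), and the limit is (162)/(-1) = -162.

-162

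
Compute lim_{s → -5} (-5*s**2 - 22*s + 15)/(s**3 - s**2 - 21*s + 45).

Direct substitution gives 0/0, so factor. Both numerator and denominator have (s + 5) as a factor.
After cancelling, the expression reduces to (3 - 5*s)/(s^2 - 6*s + 9).
Substituting s = -5 gives 7/16.

7/16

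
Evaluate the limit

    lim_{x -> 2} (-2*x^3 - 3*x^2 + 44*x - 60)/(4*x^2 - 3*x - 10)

8/13

Direct substitution gives 0/0, so factor. Both numerator and denominator have (x - 2) as a factor.
After cancelling, the expression reduces to (-2*x^2 - 7*x + 30)/(4*x + 5).
Substituting x = 2 gives 8/13.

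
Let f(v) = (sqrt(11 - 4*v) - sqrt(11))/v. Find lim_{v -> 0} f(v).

-2*√(11)/11

A 0/0 form; rationalise with √(11 - 4v) + √11. This collapses the numerator to -4v, leaving -4/(√(11 - 4v) + √11) → -4/(2√11) = -2*√(11)/11.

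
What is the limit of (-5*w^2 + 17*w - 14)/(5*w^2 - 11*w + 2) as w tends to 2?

Direct substitution gives 0/0, so factor. Both numerator and denominator have (w - 2) as a factor.
After cancelling, the expression reduces to (7 - 5*w)/(5*w - 1).
Substituting w = 2 gives -1/3.

-1/3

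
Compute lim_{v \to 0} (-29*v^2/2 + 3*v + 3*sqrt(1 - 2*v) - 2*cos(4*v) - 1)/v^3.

-3/2

Substitution gives 0/0 (the numerator vanishes to order 3).
Expand each term to order v^3: the coefficient of v^3 in -2·cos(4v) is 0 and in 3·√(1 - 2v) is -3/2.
Lower-order terms cancel with the polynomial part, so the numerator is (-3/2)·v^3 + o(v^3), and the limit is (-3/2)/(1) = -3/2.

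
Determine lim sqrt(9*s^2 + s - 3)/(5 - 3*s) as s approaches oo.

For large |s|, √(9*s^2 + s - 3) ≈ √9·|s| and the denominator ≈ -3s.
Since s → +∞, |s| = s, giving √9/(-3) = -1.

-1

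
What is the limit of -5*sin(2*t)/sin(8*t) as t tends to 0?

Substitution gives 0/0.
Divide numerator and denominator by t: sin(2t)/t → 2 and sin(8t)/t → 8, so the limit is -5·2/8 = -5/4.

-5/4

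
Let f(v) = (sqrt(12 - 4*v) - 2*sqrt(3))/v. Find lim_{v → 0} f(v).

-√(3)/3

A 0/0 form; rationalise with √(12 - 4v) + √12. This collapses the numerator to -4v, leaving -4/(√(12 - 4v) + √12) → -4/(2√12) = -√(3)/3.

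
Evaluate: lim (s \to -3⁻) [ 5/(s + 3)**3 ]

As s → -3⁻, (s + 3) → 0⁻, so (s + 3)^3 → 0⁻ and 5/(s + 3)^3 → -∞.

-∞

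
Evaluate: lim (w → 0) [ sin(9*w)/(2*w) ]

9/2

Substitution gives 0/0.
Write it as (9/2)·sin(9w)/(9w); since sin(u)/u → 1, the limit is 9/2.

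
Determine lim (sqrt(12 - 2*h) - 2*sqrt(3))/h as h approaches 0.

A 0/0 form; rationalise with √(12 - 2h) + √12. This collapses the numerator to -2h, leaving -2/(√(12 - 2h) + √12) → -2/(2√12) = -√(3)/6.

-√(3)/6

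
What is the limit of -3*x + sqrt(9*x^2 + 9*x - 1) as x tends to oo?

An ∞ − ∞ form. Rationalising with the conjugate, the difference becomes (9x - 1) / (√(9*x^2 + 9*x - 1) + 3x).
For large x the denominator behaves like 2·3x, so the quotient tends to 9/6 = 3/2.

3/2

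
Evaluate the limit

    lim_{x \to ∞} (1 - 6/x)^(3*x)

e^(-18)

The base → 1 and the exponent → ∞: a 1^∞ form.
Take logarithms: (3x)·ln(1 - 6/x). Since ln(1+u) ~ u for small u, this behaves like (3x)·(-6/x) → -18.
So the limit is e^(-18).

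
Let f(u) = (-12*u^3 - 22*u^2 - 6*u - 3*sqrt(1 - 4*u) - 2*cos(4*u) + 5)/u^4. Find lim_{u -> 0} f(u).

Substitution gives 0/0 (the numerator vanishes to order 4).
Expand each term to order u^4: the coefficient of u^4 in -2·cos(4u) is -64/3 and in -3·√(1 - 4u) is 30.
Lower-order terms cancel with the polynomial part, so the numerator is (26/3)·u^4 + o(u^4), and the limit is (26/3)/(1) = 26/3.

26/3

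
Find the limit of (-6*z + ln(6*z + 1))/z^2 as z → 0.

Direct substitution gives 0/0.
Apply L'Hôpital: lim (-6 + 6/(6*z + 1))/(2*z), still 0/0.
After 2 applications of L'Hôpital's rule the quotient is (-36/(6*z + 1)^2)/(2); substituting z = 0 gives -18.

-18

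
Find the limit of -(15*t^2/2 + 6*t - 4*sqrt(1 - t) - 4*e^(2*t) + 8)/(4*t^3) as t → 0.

61/48

Substitution gives 0/0 (the numerator vanishes to order 3).
Expand each term to order t^3: the coefficient of t^3 in -4·√(1 - t) is 1/4 and in -4·e^(2t) is -16/3.
Lower-order terms cancel with the polynomial part, so the numerator is (-61/12)·t^3 + o(t^3), and the limit is (-61/12)/(-4) = 61/48.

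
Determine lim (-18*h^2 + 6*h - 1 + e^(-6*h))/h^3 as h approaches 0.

-36

Direct substitution gives 0/0.
Apply L'Hôpital: lim (-36*h + 6 - 6*e^(-6*h))/(3*h^2), still 0/0.
Apply L'Hôpital: lim (-36 + 36*e^(-6*h))/(6*h), still 0/0.
After 3 applications of L'Hôpital's rule the quotient is (-216*e^(-6*h))/(6); substituting h = 0 gives -36.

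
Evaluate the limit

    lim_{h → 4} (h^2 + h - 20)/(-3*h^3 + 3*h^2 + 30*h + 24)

Direct substitution gives 0/0, so factor. Both numerator and denominator have (h - 4) as a factor.
After cancelling, the expression reduces to (h + 5)/(-3*h^2 - 9*h - 6).
Substituting h = 4 gives -1/10.

-1/10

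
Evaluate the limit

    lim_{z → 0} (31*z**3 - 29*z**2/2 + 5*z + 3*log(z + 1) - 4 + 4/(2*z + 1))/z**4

253/4

Substitution gives 0/0; apply L'Hôpital's rule 4 times.
After differentiating numerator and denominator 4 times the quotient is (1536/(2*z + 1)^5 - 18/(z + 1)^4)/(24); at z = 0 this is 253/4.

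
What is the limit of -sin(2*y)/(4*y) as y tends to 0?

Substitution gives 0/0.
Write it as (2/(-4))·sin(2y)/(2y); since sin(u)/u → 1, the limit is -1/2.

-1/2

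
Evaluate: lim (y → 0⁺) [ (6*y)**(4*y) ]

Base → 0⁺ and exponent → 0⁺: a 0^0 form.
Take logs: 4y·ln(6y). This is 0·(−∞); rewriting as ln(6y)/(1/(4y)) and applying L'Hôpital gives 0.
Hence the limit is e^0 = 1.

1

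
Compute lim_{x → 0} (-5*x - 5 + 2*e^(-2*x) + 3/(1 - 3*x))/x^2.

31

Substitution gives 0/0 (the numerator vanishes to order 2).
Expand each term to order x^2: the coefficient of x^2 in 2·e^(-2x) is 4 and in 3·1/(1 - 3x) is 27.
Lower-order terms cancel with the polynomial part, so the numerator is (31)·x^2 + o(x^2), and the limit is (31)/(1) = 31.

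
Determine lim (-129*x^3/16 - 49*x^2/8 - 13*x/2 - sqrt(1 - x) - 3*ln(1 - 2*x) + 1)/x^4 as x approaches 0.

1541/128

Substitution gives 0/0 (the numerator vanishes to order 4).
Expand each term to order x^4: the coefficient of x^4 in −√(1 - x) is 5/128 and in -3·ln(1 - 2x) is 12.
Lower-order terms cancel with the polynomial part, so the numerator is (1541/128)·x^4 + o(x^4), and the limit is (1541/128)/(1) = 1541/128.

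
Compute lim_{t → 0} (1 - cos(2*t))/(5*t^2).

2/5

Substitution gives 0/0.
Use (1 − cos u)/u² → 1/2 with u = 2t: the limit is 2²/(2·5) = 2/5.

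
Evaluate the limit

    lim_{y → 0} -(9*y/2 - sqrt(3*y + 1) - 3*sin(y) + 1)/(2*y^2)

Substitution gives 0/0; apply L'Hôpital's rule 2 times.
After differentiating numerator and denominator 2 times the quotient is (3*sin(y) + 9/(4*(3*y + 1)^(3/2)))/(-4); at y = 0 this is -9/16.

-9/16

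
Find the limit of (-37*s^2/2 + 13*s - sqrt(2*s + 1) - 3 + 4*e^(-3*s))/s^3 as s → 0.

Substitution gives 0/0 (the numerator vanishes to order 3).
Expand each term to order s^3: the coefficient of s^3 in −√(1 + 2s) is -1/2 and in 4·e^(-3s) is -18.
Lower-order terms cancel with the polynomial part, so the numerator is (-37/2)·s^3 + o(s^3), and the limit is (-37/2)/(1) = -37/2.

-37/2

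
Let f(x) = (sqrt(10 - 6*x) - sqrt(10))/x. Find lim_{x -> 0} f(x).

A 0/0 form; rationalise with √(10 - 6x) + √10. This collapses the numerator to -6x, leaving -6/(√(10 - 6x) + √10) → -6/(2√10) = -3*√(10)/10.

-3*√(10)/10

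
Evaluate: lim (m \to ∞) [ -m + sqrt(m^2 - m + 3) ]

-1/2

An ∞ − ∞ form. Rationalising with the conjugate, the difference becomes (-m + 3) / (√(m^2 - m + 3) + m).
For large m the denominator behaves like 2·m, so the quotient tends to -1/2 = -1/2.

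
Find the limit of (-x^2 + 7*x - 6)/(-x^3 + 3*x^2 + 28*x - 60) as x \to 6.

5/44

Direct substitution gives 0/0, so factor. Both numerator and denominator have (x - 6) as a factor.
After cancelling, the expression reduces to (1 - x)/(-x^2 - 3*x + 10).
Substituting x = 6 gives 5/44.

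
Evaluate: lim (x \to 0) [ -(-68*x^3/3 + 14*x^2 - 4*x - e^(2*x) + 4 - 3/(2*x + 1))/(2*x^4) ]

Substitution gives 0/0; apply L'Hôpital's rule 4 times.
After differentiating numerator and denominator 4 times the quotient is (-16*e^(2*x) - 1152/(2*x + 1)^5)/(-48); at x = 0 this is 73/3.

73/3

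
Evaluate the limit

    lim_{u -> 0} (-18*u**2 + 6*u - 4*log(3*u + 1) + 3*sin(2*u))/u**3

-40

Substitution gives 0/0; apply L'Hôpital's rule 3 times.
After differentiating numerator and denominator 3 times the quotient is (-24*cos(2*u) - 216/(3*u + 1)^3)/(6); at u = 0 this is -40.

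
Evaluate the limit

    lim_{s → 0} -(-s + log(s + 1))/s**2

1/2

Direct substitution gives 0/0.
Apply L'Hôpital: lim (-1 + 1/(s + 1))/(-2*s), still 0/0.
After 2 applications of L'Hôpital's rule the quotient is (-1/(s + 1)^2)/(-2); substituting s = 0 gives 1/2.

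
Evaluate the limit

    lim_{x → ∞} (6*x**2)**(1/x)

1

Base → ∞ and exponent → 0: an ∞^0 form.
Take logs: (1/x)·ln(6·x^2) = (ln 6 + 2·ln x)/x → 0.
So the limit is e^0 = 1.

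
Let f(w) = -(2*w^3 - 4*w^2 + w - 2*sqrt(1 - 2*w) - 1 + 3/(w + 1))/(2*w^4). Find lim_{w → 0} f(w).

Substitution gives 0/0; apply L'Hôpital's rule 4 times.
After differentiating numerator and denominator 4 times the quotient is (72/(w + 1)^5 + 30/(1 - 2*w)^(7/2))/(-48); at w = 0 this is -17/8.

-17/8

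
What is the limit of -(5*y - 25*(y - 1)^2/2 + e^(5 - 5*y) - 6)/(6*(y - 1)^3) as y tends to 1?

Direct substitution gives 0/0.
Apply L'Hôpital: lim (-25*y - 5*e^(5 - 5*y) + 30)/(-18*(y - 1)^2), still 0/0.
Apply L'Hôpital: lim (25*e^(5 - 5*y) - 25)/(36 - 36*y), still 0/0.
After 3 applications of L'Hôpital's rule the quotient is (-125*e^(5 - 5*y))/(-36); substituting y = 1 gives 125/36.

125/36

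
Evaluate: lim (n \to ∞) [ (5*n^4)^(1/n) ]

Base → ∞ and exponent → 0: an ∞^0 form.
Take logs: (1/n)·ln(5·n^4) = (ln 5 + 4·ln n)/n → 0.
So the limit is e^0 = 1.

1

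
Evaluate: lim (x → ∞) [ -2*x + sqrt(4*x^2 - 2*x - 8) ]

-1/2

An ∞ − ∞ form. Rationalising with the conjugate, the difference becomes (-2x - 8) / (√(4*x^2 - 2*x - 8) + 2x).
For large x the denominator behaves like 2·2x, so the quotient tends to -2/4 = -1/2.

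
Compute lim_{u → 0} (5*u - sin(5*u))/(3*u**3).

Direct substitution gives 0/0.
Apply L'Hôpital: lim (5 - 5*cos(5*u))/(9*u^2), still 0/0.
Apply L'Hôpital: lim (25*sin(5*u))/(18*u), still 0/0.
After 3 applications of L'Hôpital's rule the quotient is (125*cos(5*u))/(18); substituting u = 0 gives 125/18.

125/18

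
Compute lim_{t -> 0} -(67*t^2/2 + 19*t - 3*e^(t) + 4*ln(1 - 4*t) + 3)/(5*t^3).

Substitution gives 0/0; apply L'Hôpital's rule 3 times.
After differentiating numerator and denominator 3 times the quotient is (-3*e^(t) + 512/(4*t - 1)^3)/(-30); at t = 0 this is 103/6.

103/6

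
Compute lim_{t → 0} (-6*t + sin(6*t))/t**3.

-36

Direct substitution gives 0/0.
Apply L'Hôpital: lim (6*cos(6*t) - 6)/(3*t^2), still 0/0.
Apply L'Hôpital: lim (-36*sin(6*t))/(6*t), still 0/0.
After 3 applications of L'Hôpital's rule the quotient is (-216*cos(6*t))/(6); substituting t = 0 gives -36.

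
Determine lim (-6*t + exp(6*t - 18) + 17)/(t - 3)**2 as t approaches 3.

Direct substitution gives 0/0.
Apply L'Hôpital: lim (6*e^(6*t - 18) - 6)/(2*t - 6), still 0/0.
After 2 applications of L'Hôpital's rule the quotient is (36*e^(6*t - 18))/(2); substituting t = 3 gives 18.

18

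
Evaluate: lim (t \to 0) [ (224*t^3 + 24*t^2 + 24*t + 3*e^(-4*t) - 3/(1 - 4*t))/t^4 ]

-736

Substitution gives 0/0; apply L'Hôpital's rule 4 times.
After differentiating numerator and denominator 4 times the quotient is (768*e^(-4*t) + 18432/(4*t - 1)^5)/(24); at t = 0 this is -736.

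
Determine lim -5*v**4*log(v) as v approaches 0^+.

This is a 0·(−∞) form. Rewrite as -5·ln(v) / v^(−4) and apply L'Hôpital:
the derivative quotient is -5·(1/v) / (−4·v^(−5)) = (5/4)·v^4 → 0.

0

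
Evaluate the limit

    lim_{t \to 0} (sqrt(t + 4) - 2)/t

A 0/0 form; rationalise with √(4 + t) + √4. This collapses the numerator to t, leaving 1/(√(4 + t) + √4) → 1/(2√4) = 1/4.

1/4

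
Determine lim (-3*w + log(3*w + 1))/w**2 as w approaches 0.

Direct substitution gives 0/0.
Apply L'Hôpital: lim (-3 + 3/(3*w + 1))/(2*w), still 0/0.
After 2 applications of L'Hôpital's rule the quotient is (-9/(3*w + 1)^2)/(2); substituting w = 0 gives -9/2.

-9/2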